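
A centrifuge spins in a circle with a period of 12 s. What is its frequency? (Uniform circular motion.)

f = 1/T = 1/12 = 0.0833 Hz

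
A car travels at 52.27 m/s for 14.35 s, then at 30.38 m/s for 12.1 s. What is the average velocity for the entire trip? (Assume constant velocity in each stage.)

d₁ = v₁t₁ = 52.27 × 14.35 = 750.0745 m
d₂ = v₂t₂ = 30.38 × 12.1 = 367.598 m
d_total = 1117.6725 m, t_total = 26.45 s
v_avg = d_total/t_total = 1117.6725/26.45 = 42.26 m/s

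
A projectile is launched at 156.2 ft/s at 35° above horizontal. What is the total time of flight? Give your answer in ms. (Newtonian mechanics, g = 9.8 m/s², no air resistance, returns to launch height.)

v₀ = 156.2 ft/s × 0.3048 = 47.6098 m/s
T = 2 × v₀ × sin(θ) / g = 2 × 47.6098 × sin(35°) / 9.8 = 2 × 47.6098 × 0.573576 / 9.8 = 5.57303 s
T = 5.57303 s / 0.001 = 5573 ms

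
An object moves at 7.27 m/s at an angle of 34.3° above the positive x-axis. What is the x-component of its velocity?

vₓ = v cos(θ) = 7.27 × cos(34.3°) = 6.01 m/s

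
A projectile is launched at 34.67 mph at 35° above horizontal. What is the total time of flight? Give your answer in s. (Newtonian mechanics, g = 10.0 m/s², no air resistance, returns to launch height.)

v₀ = 34.67 mph × 0.44704 = 15.4989 m/s
T = 2 × v₀ × sin(θ) / g = 2 × 15.4989 × sin(35°) / 10.0 = 2 × 15.4989 × 0.573576 / 10.0 = 1.778 s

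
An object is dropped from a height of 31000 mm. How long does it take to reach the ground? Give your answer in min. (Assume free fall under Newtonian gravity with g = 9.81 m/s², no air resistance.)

h = 31000 mm × 0.001 = 31.0 m
t = √(2h/g) = √(2 × 31.0 / 9.81) = 2.51398 s
t = 2.51398 s / 60.0 = 0.0419 min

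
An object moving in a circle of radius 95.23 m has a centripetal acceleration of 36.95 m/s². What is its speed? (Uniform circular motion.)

v = √(a_c × r) = √(36.95 × 95.23) = 59.32 m/s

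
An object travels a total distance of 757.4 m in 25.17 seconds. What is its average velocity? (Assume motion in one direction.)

v_avg = Δd / Δt = 757.4 / 25.17 = 30.09 m/s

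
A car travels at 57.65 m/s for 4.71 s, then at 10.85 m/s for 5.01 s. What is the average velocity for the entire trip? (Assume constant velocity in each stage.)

d₁ = v₁t₁ = 57.65 × 4.71 = 271.5315 m
d₂ = v₂t₂ = 10.85 × 5.01 = 54.3585 m
d_total = 325.89 m, t_total = 9.72 s
v_avg = d_total/t_total = 325.89/9.72 = 33.53 m/s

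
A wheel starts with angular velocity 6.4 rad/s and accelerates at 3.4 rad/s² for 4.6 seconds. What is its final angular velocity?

ω = ω₀ + αt = 6.4 + 3.4 × 4.6 = 22.04 rad/s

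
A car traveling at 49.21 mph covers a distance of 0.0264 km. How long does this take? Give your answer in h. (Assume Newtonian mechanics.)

d = 0.0264 km × 1000.0 = 26.4 m
v = 49.21 mph × 0.44704 = 21.9988 m/s
t = d / v = 26.4 / 21.9988 = 1.20007 s
t = 1.20007 s / 3600.0 = 0.0003334 h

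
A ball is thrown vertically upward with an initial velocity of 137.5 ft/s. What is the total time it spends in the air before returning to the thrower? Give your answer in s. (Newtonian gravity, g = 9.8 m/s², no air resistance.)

v₀ = 137.5 ft/s × 0.3048 = 41.91 m/s
t_total = 2 × v₀ / g = 2 × 41.91 / 9.8 = 8.553 s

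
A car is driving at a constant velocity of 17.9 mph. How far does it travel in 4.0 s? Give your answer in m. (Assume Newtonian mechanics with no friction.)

v = 17.9 mph × 0.44704 = 8.00202 m/s
d = v × t = 8.00202 × 4.0 = 32.01 m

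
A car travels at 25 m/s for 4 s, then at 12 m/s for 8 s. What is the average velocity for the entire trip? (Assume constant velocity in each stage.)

d₁ = v₁t₁ = 25 × 4 = 100 m
d₂ = v₂t₂ = 12 × 8 = 96 m
d_total = 196 m, t_total = 12 s
v_avg = d_total/t_total = 196/12 = 16.33 m/s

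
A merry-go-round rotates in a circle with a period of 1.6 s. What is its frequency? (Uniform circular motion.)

f = 1/T = 1/1.6 = 0.625 Hz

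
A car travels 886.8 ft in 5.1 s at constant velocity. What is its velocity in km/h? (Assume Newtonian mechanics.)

d = 886.8 ft × 0.3048 = 270.297 m
v = d / t = 270.297 / 5.1 = 52.9994 m/s
v = 52.9994 m/s / 0.2777777777777778 = 190.8 km/h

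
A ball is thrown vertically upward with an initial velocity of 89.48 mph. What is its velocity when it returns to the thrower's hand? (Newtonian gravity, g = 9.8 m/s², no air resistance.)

By conservation of energy (no air resistance), the ball returns to the throw height with the same speed as launch, but directed downward.
|v_ground| = v₀ = 89.48 mph
v_ground = 89.48 mph (downward)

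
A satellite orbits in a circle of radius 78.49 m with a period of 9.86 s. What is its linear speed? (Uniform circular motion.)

v = 2πr/T = 2π×78.49/9.86 = 50.02 m/s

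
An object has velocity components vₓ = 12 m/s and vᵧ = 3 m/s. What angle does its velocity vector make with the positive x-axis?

θ = arctan(vᵧ/vₓ) = arctan(3/12) = 14.04°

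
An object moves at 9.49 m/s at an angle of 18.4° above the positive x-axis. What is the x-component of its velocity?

vₓ = v cos(θ) = 9.49 × cos(18.4°) = 9.0 m/s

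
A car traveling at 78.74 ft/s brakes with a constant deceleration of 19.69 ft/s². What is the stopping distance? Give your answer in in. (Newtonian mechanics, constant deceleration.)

v₀ = 78.74 ft/s × 0.3048 = 24.0 m/s
a = 19.69 ft/s² × 0.3048 = 6.00151 m/s²
d = v₀² / (2a) = 24.0² / (2 × 6.00151) = 576.0 / 12.003 = 47.988 m
d = 47.988 m / 0.0254 = 1889 in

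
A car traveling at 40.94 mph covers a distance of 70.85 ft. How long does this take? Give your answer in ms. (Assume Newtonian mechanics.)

d = 70.85 ft × 0.3048 = 21.5951 m
v = 40.94 mph × 0.44704 = 18.3018 m/s
t = d / v = 21.5951 / 18.3018 = 1.17994 s
t = 1.17994 s / 0.001 = 1180 ms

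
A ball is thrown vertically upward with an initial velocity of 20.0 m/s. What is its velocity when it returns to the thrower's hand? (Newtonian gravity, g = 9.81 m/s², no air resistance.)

By conservation of energy (no air resistance), the ball returns to the throw height with the same speed as launch, but directed downward.
|v_ground| = v₀ = 20.0 m/s
v_ground = 20.0 m/s (downward)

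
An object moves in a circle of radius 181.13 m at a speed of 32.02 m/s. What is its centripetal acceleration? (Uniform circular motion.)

a_c = v²/r = 32.02²/181.13 = 1025.2804/181.13 = 5.66 m/s²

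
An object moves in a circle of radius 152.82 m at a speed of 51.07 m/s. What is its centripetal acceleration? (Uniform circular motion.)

a_c = v²/r = 51.07²/152.82 = 2608.1449/152.82 = 17.07 m/s²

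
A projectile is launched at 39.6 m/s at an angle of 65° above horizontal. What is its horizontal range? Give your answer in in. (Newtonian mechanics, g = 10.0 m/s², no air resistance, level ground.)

R = v₀² × sin(2θ) / g = 39.6² × sin(2 × 65°) / 10.0 = 1568.16 × 0.766044 / 10.0 = 120.128 m
R = 120.128 m / 0.0254 = 4729 in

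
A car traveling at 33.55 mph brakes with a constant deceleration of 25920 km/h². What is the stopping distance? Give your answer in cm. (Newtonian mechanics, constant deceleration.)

v₀ = 33.55 mph × 0.44704 = 14.9982 m/s
a = 25920 km/h² × 7.716049382716049e-05 = 2.0 m/s²
d = v₀² / (2a) = 14.9982² / (2 × 2.0) = 224.946 / 4.0 = 56.2365 m
d = 56.2365 m / 0.01 = 5624 cm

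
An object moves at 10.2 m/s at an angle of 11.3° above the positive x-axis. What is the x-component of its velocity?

vₓ = v cos(θ) = 10.2 × cos(11.3°) = 10.0 m/s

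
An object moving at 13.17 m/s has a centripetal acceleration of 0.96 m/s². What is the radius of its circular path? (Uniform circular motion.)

r = v²/a_c = 13.17²/0.96 = 180.68 m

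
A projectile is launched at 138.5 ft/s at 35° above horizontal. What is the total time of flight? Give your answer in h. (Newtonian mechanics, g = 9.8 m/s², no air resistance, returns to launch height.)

v₀ = 138.5 ft/s × 0.3048 = 42.2148 m/s
T = 2 × v₀ × sin(θ) / g = 2 × 42.2148 × sin(35°) / 9.8 = 2 × 42.2148 × 0.573576 / 9.8 = 4.94151 s
T = 4.94151 s / 3600.0 = 0.001373 h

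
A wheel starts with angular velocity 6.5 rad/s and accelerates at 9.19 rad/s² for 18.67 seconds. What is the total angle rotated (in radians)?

θ = ω₀t + ½αt² = 6.5×18.67 + ½×9.19×18.67² = 1723.03 rad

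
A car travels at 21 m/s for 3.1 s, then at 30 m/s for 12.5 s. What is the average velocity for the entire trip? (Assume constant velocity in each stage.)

d₁ = v₁t₁ = 21 × 3.1 = 65.1 m
d₂ = v₂t₂ = 30 × 12.5 = 375.0 m
d_total = 440.1 m, t_total = 15.6 s
v_avg = d_total/t_total = 440.1/15.6 = 28.21 m/s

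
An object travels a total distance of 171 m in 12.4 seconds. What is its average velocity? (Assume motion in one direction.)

v_avg = Δd / Δt = 171 / 12.4 = 13.79 m/s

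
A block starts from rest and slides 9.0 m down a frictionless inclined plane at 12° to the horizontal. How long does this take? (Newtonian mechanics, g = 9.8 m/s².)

a = g sin(θ) = 9.8 × sin(12°) = 2.0375 m/s²
t = √(2d/a) = √(2 × 9.0 / 2.0375) = 2.97 s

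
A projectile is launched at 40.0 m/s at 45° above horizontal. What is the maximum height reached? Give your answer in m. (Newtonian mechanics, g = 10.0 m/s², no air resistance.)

H = v₀² × sin²(θ) / (2g) = 40.0² × sin(45°)² / (2 × 10.0) = 1600.0 × 0.5 / 20.0 = 40.0 m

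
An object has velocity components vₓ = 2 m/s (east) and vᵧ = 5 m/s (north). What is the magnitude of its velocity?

|v| = √(vₓ² + vᵧ²) = √(2² + 5²) = √(29) = 5.39 m/s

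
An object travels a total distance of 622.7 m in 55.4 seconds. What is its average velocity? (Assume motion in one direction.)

v_avg = Δd / Δt = 622.7 / 55.4 = 11.24 m/s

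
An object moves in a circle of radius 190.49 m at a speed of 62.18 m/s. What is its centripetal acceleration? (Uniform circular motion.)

a_c = v²/r = 62.18²/190.49 = 3866.3524/190.49 = 20.3 m/s²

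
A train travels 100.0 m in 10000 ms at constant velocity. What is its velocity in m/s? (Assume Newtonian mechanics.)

t = 10000 ms × 0.001 = 10.0 s
v = d / t = 100.0 / 10.0 = 10.0 m/s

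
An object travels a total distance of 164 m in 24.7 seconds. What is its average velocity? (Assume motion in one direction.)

v_avg = Δd / Δt = 164 / 24.7 = 6.64 m/s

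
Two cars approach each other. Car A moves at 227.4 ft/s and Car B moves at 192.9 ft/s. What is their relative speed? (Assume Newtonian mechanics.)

v_rel = v_A + v_B = 227.4 + 192.9 = 420.3 ft/s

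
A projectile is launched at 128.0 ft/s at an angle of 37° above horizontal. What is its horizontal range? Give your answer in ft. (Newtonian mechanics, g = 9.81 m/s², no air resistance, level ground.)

v₀ = 128.0 ft/s × 0.3048 = 39.0144 m/s
R = v₀² × sin(2θ) / g = 39.0144² × sin(2 × 37°) / 9.81 = 1522.12 × 0.961262 / 9.81 = 149.149 m
R = 149.149 m / 0.3048 = 489.3 ft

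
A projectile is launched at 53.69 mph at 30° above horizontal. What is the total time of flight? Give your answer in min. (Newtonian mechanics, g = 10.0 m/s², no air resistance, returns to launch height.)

v₀ = 53.69 mph × 0.44704 = 24.0016 m/s
T = 2 × v₀ × sin(θ) / g = 2 × 24.0016 × sin(30°) / 10.0 = 2 × 24.0016 × 0.5 / 10.0 = 2.40016 s
T = 2.40016 s / 60.0 = 0.04 min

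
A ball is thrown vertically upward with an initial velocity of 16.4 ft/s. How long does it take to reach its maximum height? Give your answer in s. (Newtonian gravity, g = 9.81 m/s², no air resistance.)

v₀ = 16.4 ft/s × 0.3048 = 4.99872 m/s
t_up = v₀ / g = 4.99872 / 9.81 = 0.5096 s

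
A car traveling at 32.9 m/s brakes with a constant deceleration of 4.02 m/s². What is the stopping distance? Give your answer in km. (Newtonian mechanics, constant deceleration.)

d = v₀² / (2a) = 32.9² / (2 × 4.02) = 1082.41 / 8.04 = 134.628 m
d = 134.628 m / 1000.0 = 0.1346 km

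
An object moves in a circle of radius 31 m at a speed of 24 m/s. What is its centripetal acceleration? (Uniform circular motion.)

a_c = v²/r = 24²/31 = 576/31 = 18.58 m/s²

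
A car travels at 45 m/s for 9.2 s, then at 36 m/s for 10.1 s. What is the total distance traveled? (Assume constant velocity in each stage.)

d₁ = v₁t₁ = 45 × 9.2 = 414.0 m
d₂ = v₂t₂ = 36 × 10.1 = 363.6 m
d_total = 414.0 + 363.6 = 777.6 m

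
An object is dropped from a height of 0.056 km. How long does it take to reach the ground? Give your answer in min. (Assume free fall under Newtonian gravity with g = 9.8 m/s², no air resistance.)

h = 0.056 km × 1000.0 = 56.0 m
t = √(2h/g) = √(2 × 56.0 / 9.8) = 3.38062 s
t = 3.38062 s / 60.0 = 0.05634 min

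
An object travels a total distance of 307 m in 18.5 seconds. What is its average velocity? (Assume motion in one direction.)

v_avg = Δd / Δt = 307 / 18.5 = 16.59 m/s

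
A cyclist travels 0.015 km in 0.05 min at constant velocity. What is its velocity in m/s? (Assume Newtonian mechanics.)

d = 0.015 km × 1000.0 = 15.0 m
t = 0.05 min × 60.0 = 3.0 s
v = d / t = 15.0 / 3.0 = 5.0 m/s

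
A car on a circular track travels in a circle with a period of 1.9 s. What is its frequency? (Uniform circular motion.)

f = 1/T = 1/1.9 = 0.5263 Hz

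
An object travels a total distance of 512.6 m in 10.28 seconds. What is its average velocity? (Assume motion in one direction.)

v_avg = Δd / Δt = 512.6 / 10.28 = 49.86 m/s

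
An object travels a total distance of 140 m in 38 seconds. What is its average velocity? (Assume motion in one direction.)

v_avg = Δd / Δt = 140 / 38 = 3.68 m/s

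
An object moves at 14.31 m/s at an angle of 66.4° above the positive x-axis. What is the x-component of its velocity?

vₓ = v cos(θ) = 14.31 × cos(66.4°) = 5.73 m/s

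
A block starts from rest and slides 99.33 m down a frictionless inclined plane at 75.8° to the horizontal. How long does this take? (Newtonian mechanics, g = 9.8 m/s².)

a = g sin(θ) = 9.8 × sin(75.8°) = 9.5006 m/s²
t = √(2d/a) = √(2 × 99.33 / 9.5006) = 4.57 s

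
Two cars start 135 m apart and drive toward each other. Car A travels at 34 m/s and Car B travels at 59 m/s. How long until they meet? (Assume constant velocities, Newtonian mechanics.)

Combined speed: v_combined = 34 + 59 = 93 m/s
Time to meet: t = d/v_combined = 135/93 = 1.45 s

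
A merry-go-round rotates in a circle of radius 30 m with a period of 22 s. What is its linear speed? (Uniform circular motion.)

v = 2πr/T = 2π×30/22 = 8.57 m/s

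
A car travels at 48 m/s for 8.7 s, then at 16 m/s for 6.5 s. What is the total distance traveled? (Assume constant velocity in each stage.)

d₁ = v₁t₁ = 48 × 8.7 = 417.6 m
d₂ = v₂t₂ = 16 × 6.5 = 104.0 m
d_total = 417.6 + 104.0 = 521.6 m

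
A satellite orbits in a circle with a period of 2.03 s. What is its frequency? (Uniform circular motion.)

f = 1/T = 1/2.03 = 0.4926 Hz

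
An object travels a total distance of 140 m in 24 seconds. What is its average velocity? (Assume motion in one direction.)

v_avg = Δd / Δt = 140 / 24 = 5.83 m/s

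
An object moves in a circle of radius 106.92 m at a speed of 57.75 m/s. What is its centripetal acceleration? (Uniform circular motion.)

a_c = v²/r = 57.75²/106.92 = 3335.0625/106.92 = 31.19 m/s²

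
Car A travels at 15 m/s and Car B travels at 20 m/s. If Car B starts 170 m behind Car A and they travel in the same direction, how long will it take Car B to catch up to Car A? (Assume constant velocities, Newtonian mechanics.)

Relative speed: v_rel = 20 - 15 = 5 m/s
Time to catch: t = d₀/v_rel = 170/5 = 34.0 s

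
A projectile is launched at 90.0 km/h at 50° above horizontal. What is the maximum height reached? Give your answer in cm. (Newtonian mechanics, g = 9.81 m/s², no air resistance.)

v₀ = 90.0 km/h × 0.2777777777777778 = 25.0 m/s
H = v₀² × sin²(θ) / (2g) = 25.0² × sin(50°)² / (2 × 9.81) = 625.0 × 0.586824 / 19.62 = 18.6934 m
H = 18.6934 m / 0.01 = 1869 cm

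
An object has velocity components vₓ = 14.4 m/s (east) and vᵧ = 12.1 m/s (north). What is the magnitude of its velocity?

|v| = √(vₓ² + vᵧ²) = √(14.4² + 12.1²) = √(353.77) = 18.81 m/s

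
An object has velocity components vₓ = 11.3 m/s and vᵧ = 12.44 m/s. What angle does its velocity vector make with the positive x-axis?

θ = arctan(vᵧ/vₓ) = arctan(12.44/11.3) = 47.75°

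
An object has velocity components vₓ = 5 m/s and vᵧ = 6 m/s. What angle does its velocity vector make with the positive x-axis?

θ = arctan(vᵧ/vₓ) = arctan(6/5) = 50.19°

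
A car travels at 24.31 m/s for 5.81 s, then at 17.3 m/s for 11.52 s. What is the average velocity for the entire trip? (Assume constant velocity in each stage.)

d₁ = v₁t₁ = 24.31 × 5.81 = 141.2411 m
d₂ = v₂t₂ = 17.3 × 11.52 = 199.296 m
d_total = 340.5371 m, t_total = 17.33 s
v_avg = d_total/t_total = 340.5371/17.33 = 19.65 m/s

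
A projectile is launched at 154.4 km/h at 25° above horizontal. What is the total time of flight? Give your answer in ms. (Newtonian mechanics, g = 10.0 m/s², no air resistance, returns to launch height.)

v₀ = 154.4 km/h × 0.2777777777777778 = 42.8889 m/s
T = 2 × v₀ × sin(θ) / g = 2 × 42.8889 × sin(25°) / 10.0 = 2 × 42.8889 × 0.422618 / 10.0 = 3.62512 s
T = 3.62512 s / 0.001 = 3625 ms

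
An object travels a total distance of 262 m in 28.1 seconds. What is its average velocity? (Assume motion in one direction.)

v_avg = Δd / Δt = 262 / 28.1 = 9.32 m/s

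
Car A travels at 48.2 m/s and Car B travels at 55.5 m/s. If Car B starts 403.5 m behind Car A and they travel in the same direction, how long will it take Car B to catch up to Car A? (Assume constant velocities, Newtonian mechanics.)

Relative speed: v_rel = 55.5 - 48.2 = 7.3 m/s
Time to catch: t = d₀/v_rel = 403.5/7.3 = 55.27 s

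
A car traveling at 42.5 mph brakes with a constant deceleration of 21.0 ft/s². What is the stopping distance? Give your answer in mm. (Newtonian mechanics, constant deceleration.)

v₀ = 42.5 mph × 0.44704 = 18.9992 m/s
a = 21.0 ft/s² × 0.3048 = 6.4008 m/s²
d = v₀² / (2a) = 18.9992² / (2 × 6.4008) = 360.97 / 12.8016 = 28.1973 m
d = 28.1973 m / 0.001 = 28200 mm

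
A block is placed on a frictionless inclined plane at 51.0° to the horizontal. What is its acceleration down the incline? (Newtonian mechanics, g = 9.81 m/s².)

a = g sin(θ) = 9.81 × sin(51.0°) = 9.81 × 0.7771 = 7.62 m/s²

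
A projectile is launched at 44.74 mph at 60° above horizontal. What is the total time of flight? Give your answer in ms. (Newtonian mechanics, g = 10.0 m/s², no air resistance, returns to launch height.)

v₀ = 44.74 mph × 0.44704 = 20.0006 m/s
T = 2 × v₀ × sin(θ) / g = 2 × 20.0006 × sin(60°) / 10.0 = 2 × 20.0006 × 0.866025 / 10.0 = 3.4642 s
T = 3.4642 s / 0.001 = 3464 ms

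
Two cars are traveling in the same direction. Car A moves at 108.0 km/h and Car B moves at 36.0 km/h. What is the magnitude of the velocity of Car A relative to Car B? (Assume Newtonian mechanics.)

v_rel = |v_A - v_B| = |108.0 - 36.0| = 72.0 km/h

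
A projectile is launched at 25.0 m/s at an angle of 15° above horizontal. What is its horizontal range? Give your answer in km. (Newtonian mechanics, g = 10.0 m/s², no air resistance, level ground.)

R = v₀² × sin(2θ) / g = 25.0² × sin(2 × 15°) / 10.0 = 625.0 × 0.5 / 10.0 = 31.25 m
R = 31.25 m / 1000.0 = 0.03125 km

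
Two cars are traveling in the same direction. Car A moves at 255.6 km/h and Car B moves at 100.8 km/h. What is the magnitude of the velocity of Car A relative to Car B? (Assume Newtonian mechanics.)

v_rel = |v_A - v_B| = |255.6 - 100.8| = 154.8 km/h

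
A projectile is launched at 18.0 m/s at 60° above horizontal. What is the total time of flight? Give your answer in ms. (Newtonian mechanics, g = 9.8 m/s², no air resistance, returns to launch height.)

T = 2 × v₀ × sin(θ) / g = 2 × 18.0 × sin(60°) / 9.8 = 2 × 18.0 × 0.866025 / 9.8 = 3.18132 s
T = 3.18132 s / 0.001 = 3181 ms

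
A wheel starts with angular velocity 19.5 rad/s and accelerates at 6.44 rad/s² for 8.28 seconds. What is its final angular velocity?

ω = ω₀ + αt = 19.5 + 6.44 × 8.28 = 72.82 rad/s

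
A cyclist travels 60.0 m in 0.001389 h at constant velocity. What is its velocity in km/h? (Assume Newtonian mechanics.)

t = 0.001389 h × 3600.0 = 5.0004 s
v = d / t = 60.0 / 5.0004 = 11.999 m/s
v = 11.999 m/s / 0.2777777777777778 = 43.2 km/h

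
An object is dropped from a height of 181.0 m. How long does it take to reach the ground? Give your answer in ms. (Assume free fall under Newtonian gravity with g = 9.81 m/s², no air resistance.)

t = √(2h/g) = √(2 × 181.0 / 9.81) = 6.07463 s
t = 6.07463 s / 0.001 = 6075 ms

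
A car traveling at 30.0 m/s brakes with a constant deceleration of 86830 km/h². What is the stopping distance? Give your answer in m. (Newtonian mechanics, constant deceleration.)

a = 86830 km/h² × 7.716049382716049e-05 = 6.69985 m/s²
d = v₀² / (2a) = 30.0² / (2 × 6.69985) = 900.0 / 13.3997 = 67.17 m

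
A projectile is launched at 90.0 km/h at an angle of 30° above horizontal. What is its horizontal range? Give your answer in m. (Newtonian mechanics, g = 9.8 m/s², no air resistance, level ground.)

v₀ = 90.0 km/h × 0.2777777777777778 = 25.0 m/s
R = v₀² × sin(2θ) / g = 25.0² × sin(2 × 30°) / 9.8 = 625.0 × 0.866025 / 9.8 = 55.23 m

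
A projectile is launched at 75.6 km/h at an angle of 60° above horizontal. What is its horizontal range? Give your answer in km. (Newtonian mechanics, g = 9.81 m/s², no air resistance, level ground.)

v₀ = 75.6 km/h × 0.2777777777777778 = 21.0 m/s
R = v₀² × sin(2θ) / g = 21.0² × sin(2 × 60°) / 9.81 = 441.0 × 0.866025 / 9.81 = 38.9314 m
R = 38.9314 m / 1000.0 = 0.03893 km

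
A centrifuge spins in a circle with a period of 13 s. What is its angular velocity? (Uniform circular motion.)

ω = 2π/T = 2π/13 = 0.4833 rad/s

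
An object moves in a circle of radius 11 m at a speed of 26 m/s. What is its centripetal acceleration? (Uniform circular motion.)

a_c = v²/r = 26²/11 = 676/11 = 61.45 m/s²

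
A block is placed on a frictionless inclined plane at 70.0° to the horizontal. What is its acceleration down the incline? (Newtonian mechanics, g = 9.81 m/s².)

a = g sin(θ) = 9.81 × sin(70.0°) = 9.81 × 0.9397 = 9.22 m/s²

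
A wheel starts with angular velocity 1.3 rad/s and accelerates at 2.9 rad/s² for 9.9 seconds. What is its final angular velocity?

ω = ω₀ + αt = 1.3 + 2.9 × 9.9 = 30.01 rad/s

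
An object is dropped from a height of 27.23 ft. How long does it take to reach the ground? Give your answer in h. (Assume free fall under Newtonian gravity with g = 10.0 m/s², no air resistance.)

h = 27.23 ft × 0.3048 = 8.2997 m
t = √(2h/g) = √(2 × 8.2997 / 10.0) = 1.28839 s
t = 1.28839 s / 3600.0 = 0.0003579 h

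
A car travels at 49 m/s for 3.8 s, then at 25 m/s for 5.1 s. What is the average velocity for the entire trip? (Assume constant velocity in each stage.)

d₁ = v₁t₁ = 49 × 3.8 = 186.2 m
d₂ = v₂t₂ = 25 × 5.1 = 127.5 m
d_total = 313.7 m, t_total = 8.9 s
v_avg = d_total/t_total = 313.7/8.9 = 35.25 m/s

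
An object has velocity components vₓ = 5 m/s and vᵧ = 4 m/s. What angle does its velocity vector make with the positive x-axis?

θ = arctan(vᵧ/vₓ) = arctan(4/5) = 38.66°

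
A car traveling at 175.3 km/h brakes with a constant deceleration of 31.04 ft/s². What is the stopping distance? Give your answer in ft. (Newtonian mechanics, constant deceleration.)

v₀ = 175.3 km/h × 0.2777777777777778 = 48.6944 m/s
a = 31.04 ft/s² × 0.3048 = 9.46099 m/s²
d = v₀² / (2a) = 48.6944² / (2 × 9.46099) = 2371.14 / 18.922 = 125.311 m
d = 125.311 m / 0.3048 = 411.1 ft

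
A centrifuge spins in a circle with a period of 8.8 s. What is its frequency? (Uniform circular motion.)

f = 1/T = 1/8.8 = 0.1136 Hz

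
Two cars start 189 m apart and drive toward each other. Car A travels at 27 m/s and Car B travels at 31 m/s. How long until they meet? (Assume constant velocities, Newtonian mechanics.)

Combined speed: v_combined = 27 + 31 = 58 m/s
Time to meet: t = d/v_combined = 189/58 = 3.26 s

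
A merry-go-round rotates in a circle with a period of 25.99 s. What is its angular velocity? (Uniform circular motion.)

ω = 2π/T = 2π/25.99 = 0.2418 rad/s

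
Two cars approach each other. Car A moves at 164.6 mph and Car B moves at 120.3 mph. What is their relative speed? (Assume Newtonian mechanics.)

v_rel = v_A + v_B = 164.6 + 120.3 = 284.9 mph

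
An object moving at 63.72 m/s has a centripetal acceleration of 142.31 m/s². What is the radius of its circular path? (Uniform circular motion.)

r = v²/a_c = 63.72²/142.31 = 28.53 m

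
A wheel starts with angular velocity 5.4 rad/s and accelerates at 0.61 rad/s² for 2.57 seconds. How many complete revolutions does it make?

θ = ω₀t + ½αt² = 5.4×2.57 + ½×0.61×2.57² = 15.8924945 rad
Total revolutions = θ/(2π) = 15.8924945/(2π) = 2.53
Complete revolutions = ⌊2.53⌋ = 2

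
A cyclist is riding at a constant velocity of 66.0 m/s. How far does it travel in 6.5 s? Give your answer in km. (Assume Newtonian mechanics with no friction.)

d = v × t = 66.0 × 6.5 = 429.0 m
d = 429.0 m / 1000.0 = 0.429 km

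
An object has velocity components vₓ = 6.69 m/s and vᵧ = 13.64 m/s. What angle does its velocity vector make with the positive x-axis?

θ = arctan(vᵧ/vₓ) = arctan(13.64/6.69) = 63.87°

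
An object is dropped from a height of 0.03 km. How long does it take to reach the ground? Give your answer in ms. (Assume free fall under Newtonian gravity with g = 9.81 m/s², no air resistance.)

h = 0.03 km × 1000.0 = 30.0 m
t = √(2h/g) = √(2 × 30.0 / 9.81) = 2.4731 s
t = 2.4731 s / 0.001 = 2473 ms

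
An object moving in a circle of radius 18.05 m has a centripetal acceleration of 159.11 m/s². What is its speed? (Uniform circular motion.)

v = √(a_c × r) = √(159.11 × 18.05) = 53.59 m/s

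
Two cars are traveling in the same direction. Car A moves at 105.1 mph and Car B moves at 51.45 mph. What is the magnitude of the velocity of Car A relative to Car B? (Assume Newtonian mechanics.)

v_rel = |v_A - v_B| = |105.1 - 51.45| = 53.65 mph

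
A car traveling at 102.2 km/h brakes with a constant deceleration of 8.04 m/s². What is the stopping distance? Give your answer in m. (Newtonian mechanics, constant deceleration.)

v₀ = 102.2 km/h × 0.2777777777777778 = 28.3889 m/s
d = v₀² / (2a) = 28.3889² / (2 × 8.04) = 805.93 / 16.08 = 50.12 m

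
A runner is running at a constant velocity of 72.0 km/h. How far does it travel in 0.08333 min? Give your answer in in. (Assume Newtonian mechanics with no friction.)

v = 72.0 km/h × 0.2777777777777778 = 20.0 m/s
t = 0.08333 min × 60.0 = 4.9998 s
d = v × t = 20.0 × 4.9998 = 99.996 m
d = 99.996 m / 0.0254 = 3937 in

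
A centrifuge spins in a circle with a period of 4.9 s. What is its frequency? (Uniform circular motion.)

f = 1/T = 1/4.9 = 0.2041 Hz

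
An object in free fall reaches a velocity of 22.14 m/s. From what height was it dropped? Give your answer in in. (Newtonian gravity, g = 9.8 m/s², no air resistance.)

h = v² / (2g) = 22.14² / (2 × 9.8) = 25.0092 m
h = 25.0092 m / 0.0254 = 984.6 in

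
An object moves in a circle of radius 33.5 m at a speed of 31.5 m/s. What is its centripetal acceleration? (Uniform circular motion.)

a_c = v²/r = 31.5²/33.5 = 992.25/33.5 = 29.62 m/s²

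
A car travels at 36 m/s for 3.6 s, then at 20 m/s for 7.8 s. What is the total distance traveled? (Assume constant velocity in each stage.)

d₁ = v₁t₁ = 36 × 3.6 = 129.6 m
d₂ = v₂t₂ = 20 × 7.8 = 156.0 m
d_total = 129.6 + 156.0 = 285.6 m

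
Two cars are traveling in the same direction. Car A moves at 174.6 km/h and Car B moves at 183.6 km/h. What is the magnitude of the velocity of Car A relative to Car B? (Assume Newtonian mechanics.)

v_rel = |v_A - v_B| = |174.6 - 183.6| = 9.0 km/h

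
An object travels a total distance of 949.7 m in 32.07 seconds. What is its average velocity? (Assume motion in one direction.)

v_avg = Δd / Δt = 949.7 / 32.07 = 29.61 m/s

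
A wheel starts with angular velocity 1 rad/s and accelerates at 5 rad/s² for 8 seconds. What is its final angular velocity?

ω = ω₀ + αt = 1 + 5 × 8 = 41 rad/s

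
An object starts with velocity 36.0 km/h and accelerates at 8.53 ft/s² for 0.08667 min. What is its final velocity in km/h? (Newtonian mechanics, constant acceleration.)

v₀ = 36.0 km/h × 0.2777777777777778 = 10.0 m/s
a = 8.53 ft/s² × 0.3048 = 2.59994 m/s²
t = 0.08667 min × 60.0 = 5.2002 s
v = v₀ + a × t = 10.0 + 2.59994 × 5.2002 = 23.5202 m/s
v = 23.5202 m/s / 0.2777777777777778 = 84.67 km/h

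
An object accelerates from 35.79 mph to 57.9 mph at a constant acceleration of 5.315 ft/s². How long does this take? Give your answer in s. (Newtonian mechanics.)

v₀ = 35.79 mph × 0.44704 = 15.9996 m/s
v = 57.9 mph × 0.44704 = 25.8836 m/s
a = 5.315 ft/s² × 0.3048 = 1.62001 m/s²
t = (v - v₀) / a = (25.8836 - 15.9996) / 1.62001 = 6.101 s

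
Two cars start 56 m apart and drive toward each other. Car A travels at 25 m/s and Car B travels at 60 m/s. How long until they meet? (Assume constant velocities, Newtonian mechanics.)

Combined speed: v_combined = 25 + 60 = 85 m/s
Time to meet: t = d/v_combined = 56/85 = 0.66 s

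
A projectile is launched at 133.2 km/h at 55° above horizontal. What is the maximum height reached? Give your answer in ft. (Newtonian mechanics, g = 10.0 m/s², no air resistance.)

v₀ = 133.2 km/h × 0.2777777777777778 = 37.0 m/s
H = v₀² × sin²(θ) / (2g) = 37.0² × sin(55°)² / (2 × 10.0) = 1369.0 × 0.67101 / 20.0 = 45.9306 m
H = 45.9306 m / 0.3048 = 150.7 ft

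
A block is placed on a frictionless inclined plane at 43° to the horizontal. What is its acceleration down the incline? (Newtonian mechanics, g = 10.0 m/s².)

a = g sin(θ) = 10.0 × sin(43°) = 10.0 × 0.682 = 6.82 m/s²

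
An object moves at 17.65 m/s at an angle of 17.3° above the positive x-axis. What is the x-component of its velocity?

vₓ = v cos(θ) = 17.65 × cos(17.3°) = 16.85 m/s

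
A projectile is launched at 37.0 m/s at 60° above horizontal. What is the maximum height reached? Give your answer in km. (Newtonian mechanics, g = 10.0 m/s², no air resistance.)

H = v₀² × sin²(θ) / (2g) = 37.0² × sin(60°)² / (2 × 10.0) = 1369.0 × 0.75 / 20.0 = 51.3375 m
H = 51.3375 m / 1000.0 = 0.05134 km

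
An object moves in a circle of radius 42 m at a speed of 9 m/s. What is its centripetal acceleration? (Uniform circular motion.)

a_c = v²/r = 9²/42 = 81/42 = 1.93 m/s²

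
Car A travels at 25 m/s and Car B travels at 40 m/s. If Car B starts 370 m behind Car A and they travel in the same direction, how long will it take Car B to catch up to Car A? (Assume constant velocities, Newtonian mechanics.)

Relative speed: v_rel = 40 - 25 = 15 m/s
Time to catch: t = d₀/v_rel = 370/15 = 24.67 s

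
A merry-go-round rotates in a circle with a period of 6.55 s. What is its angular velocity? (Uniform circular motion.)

ω = 2π/T = 2π/6.55 = 0.9593 rad/s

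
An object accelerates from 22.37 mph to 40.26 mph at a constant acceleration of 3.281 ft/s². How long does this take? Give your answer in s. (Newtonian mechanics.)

v₀ = 22.37 mph × 0.44704 = 10.0003 m/s
v = 40.26 mph × 0.44704 = 17.9978 m/s
a = 3.281 ft/s² × 0.3048 = 1.00005 m/s²
t = (v - v₀) / a = (17.9978 - 10.0003) / 1.00005 = 7.997 s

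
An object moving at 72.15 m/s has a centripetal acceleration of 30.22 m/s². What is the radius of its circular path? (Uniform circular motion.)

r = v²/a_c = 72.15²/30.22 = 172.26 m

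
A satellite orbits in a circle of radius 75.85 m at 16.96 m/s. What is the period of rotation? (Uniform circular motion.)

T = 2πr/v = 2π×75.85/16.96 = 28.1 s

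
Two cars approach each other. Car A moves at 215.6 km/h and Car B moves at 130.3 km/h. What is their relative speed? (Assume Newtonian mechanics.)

v_rel = v_A + v_B = 215.6 + 130.3 = 345.9 km/h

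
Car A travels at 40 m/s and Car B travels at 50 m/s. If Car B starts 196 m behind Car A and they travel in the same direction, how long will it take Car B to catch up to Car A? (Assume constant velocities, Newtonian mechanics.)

Relative speed: v_rel = 50 - 40 = 10 m/s
Time to catch: t = d₀/v_rel = 196/10 = 19.6 s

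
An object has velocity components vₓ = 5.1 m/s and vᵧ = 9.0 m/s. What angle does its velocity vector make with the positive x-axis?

θ = arctan(vᵧ/vₓ) = arctan(9.0/5.1) = 60.46°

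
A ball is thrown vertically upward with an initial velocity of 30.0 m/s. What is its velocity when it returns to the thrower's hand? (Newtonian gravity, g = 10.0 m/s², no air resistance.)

By conservation of energy (no air resistance), the ball returns to the throw height with the same speed as launch, but directed downward.
|v_ground| = v₀ = 30.0 m/s
v_ground = 30.0 m/s (downward)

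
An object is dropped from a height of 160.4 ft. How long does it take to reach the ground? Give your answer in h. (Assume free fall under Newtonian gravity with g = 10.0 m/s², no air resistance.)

h = 160.4 ft × 0.3048 = 48.8899 m
t = √(2h/g) = √(2 × 48.8899 / 10.0) = 3.12698 s
t = 3.12698 s / 3600.0 = 0.0008686 h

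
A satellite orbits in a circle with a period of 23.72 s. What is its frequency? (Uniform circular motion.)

f = 1/T = 1/23.72 = 0.0422 Hz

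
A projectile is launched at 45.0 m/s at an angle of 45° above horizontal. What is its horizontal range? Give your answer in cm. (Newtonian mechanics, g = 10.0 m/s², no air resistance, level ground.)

R = v₀² × sin(2θ) / g = 45.0² × sin(2 × 45°) / 10.0 = 2025.0 × 1.0 / 10.0 = 202.5 m
R = 202.5 m / 0.01 = 20250 cm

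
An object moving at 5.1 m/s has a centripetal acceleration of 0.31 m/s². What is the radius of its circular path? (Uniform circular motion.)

r = v²/a_c = 5.1²/0.31 = 83.9 m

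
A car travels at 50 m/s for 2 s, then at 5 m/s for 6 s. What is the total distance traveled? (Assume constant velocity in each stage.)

d₁ = v₁t₁ = 50 × 2 = 100 m
d₂ = v₂t₂ = 5 × 6 = 30 m
d_total = 100 + 30 = 130 m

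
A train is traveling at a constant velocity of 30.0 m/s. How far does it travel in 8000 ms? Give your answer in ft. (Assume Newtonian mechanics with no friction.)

t = 8000 ms × 0.001 = 8.0 s
d = v × t = 30.0 × 8.0 = 240.0 m
d = 240.0 m / 0.3048 = 787.4 ft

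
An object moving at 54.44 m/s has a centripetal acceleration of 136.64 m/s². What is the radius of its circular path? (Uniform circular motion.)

r = v²/a_c = 54.44²/136.64 = 21.69 m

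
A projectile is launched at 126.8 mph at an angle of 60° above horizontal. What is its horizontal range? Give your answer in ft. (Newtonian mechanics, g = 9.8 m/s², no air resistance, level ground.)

v₀ = 126.8 mph × 0.44704 = 56.6847 m/s
R = v₀² × sin(2θ) / g = 56.6847² × sin(2 × 60°) / 9.8 = 3213.16 × 0.866025 / 9.8 = 283.947 m
R = 283.947 m / 0.3048 = 931.6 ft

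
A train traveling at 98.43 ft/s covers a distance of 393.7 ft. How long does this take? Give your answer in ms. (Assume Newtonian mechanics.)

d = 393.7 ft × 0.3048 = 120.0 m
v = 98.43 ft/s × 0.3048 = 30.0015 m/s
t = d / v = 120.0 / 30.0015 = 3.9998 s
t = 3.9998 s / 0.001 = 4000 ms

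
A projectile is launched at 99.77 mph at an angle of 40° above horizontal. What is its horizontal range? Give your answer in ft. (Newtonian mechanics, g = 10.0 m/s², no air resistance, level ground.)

v₀ = 99.77 mph × 0.44704 = 44.6012 m/s
R = v₀² × sin(2θ) / g = 44.6012² × sin(2 × 40°) / 10.0 = 1989.27 × 0.984808 / 10.0 = 195.905 m
R = 195.905 m / 0.3048 = 642.7 ft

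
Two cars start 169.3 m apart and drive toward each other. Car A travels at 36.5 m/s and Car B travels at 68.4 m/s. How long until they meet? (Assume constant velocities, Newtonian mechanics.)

Combined speed: v_combined = 36.5 + 68.4 = 104.9 m/s
Time to meet: t = d/v_combined = 169.3/104.9 = 1.61 s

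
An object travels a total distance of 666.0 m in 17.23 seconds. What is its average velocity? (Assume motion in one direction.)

v_avg = Δd / Δt = 666.0 / 17.23 = 38.65 m/s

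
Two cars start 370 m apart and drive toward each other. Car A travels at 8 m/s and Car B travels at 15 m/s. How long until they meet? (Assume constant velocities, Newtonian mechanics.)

Combined speed: v_combined = 8 + 15 = 23 m/s
Time to meet: t = d/v_combined = 370/23 = 16.09 s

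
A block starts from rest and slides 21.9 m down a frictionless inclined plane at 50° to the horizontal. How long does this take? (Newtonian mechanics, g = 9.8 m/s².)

a = g sin(θ) = 9.8 × sin(50°) = 7.5072 m/s²
t = √(2d/a) = √(2 × 21.9 / 7.5072) = 2.42 s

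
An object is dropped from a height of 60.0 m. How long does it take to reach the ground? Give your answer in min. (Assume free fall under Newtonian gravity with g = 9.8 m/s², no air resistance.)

t = √(2h/g) = √(2 × 60.0 / 9.8) = 3.49927 s
t = 3.49927 s / 60.0 = 0.05832 min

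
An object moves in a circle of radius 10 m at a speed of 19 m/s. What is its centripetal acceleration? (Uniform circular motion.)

a_c = v²/r = 19²/10 = 361/10 = 36.1 m/s²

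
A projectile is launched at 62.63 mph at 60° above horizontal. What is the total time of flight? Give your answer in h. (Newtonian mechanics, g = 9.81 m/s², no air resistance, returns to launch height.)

v₀ = 62.63 mph × 0.44704 = 27.9981 m/s
T = 2 × v₀ × sin(θ) / g = 2 × 27.9981 × sin(60°) / 9.81 = 2 × 27.9981 × 0.866025 / 9.81 = 4.94333 s
T = 4.94333 s / 3600.0 = 0.001373 h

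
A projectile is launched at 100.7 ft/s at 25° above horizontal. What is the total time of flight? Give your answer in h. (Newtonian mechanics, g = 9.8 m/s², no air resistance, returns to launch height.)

v₀ = 100.7 ft/s × 0.3048 = 30.6934 m/s
T = 2 × v₀ × sin(θ) / g = 2 × 30.6934 × sin(25°) / 9.8 = 2 × 30.6934 × 0.422618 / 9.8 = 2.64726 s
T = 2.64726 s / 3600.0 = 0.0007354 h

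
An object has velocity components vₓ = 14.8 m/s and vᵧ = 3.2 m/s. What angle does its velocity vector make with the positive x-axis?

θ = arctan(vᵧ/vₓ) = arctan(3.2/14.8) = 12.2°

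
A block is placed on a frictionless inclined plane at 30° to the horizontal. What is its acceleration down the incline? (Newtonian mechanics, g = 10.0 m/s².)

a = g sin(θ) = 10.0 × sin(30°) = 10.0 × 0.5 = 5.0 m/s²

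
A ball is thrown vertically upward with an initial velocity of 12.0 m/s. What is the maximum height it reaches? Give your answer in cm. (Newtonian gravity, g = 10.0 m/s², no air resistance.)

h_max = v₀² / (2g) = 12.0² / (2 × 10.0) = 144.0 / 20.0 = 7.2 m
h_max = 7.2 m / 0.01 = 720.0 cm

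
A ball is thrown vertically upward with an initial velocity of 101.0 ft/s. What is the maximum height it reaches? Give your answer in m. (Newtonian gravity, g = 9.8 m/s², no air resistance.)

v₀ = 101.0 ft/s × 0.3048 = 30.7848 m/s
h_max = v₀² / (2g) = 30.7848² / (2 × 9.8) = 947.704 / 19.6 = 48.35 m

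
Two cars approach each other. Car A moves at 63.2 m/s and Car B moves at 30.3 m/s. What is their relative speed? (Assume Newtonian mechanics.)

v_rel = v_A + v_B = 63.2 + 30.3 = 93.5 m/s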